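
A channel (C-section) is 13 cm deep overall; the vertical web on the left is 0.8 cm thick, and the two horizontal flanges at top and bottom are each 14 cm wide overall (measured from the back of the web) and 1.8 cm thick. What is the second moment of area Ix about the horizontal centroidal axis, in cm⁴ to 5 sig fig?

Split into non-overlapping primitives; take the origin at the lower-left of the bounding box.
Web: 0.8 × 13, A = 10.4 cm², y = 6.5 cm, Ī = 146.4667 cm⁴.
Top flange (beyond web): 13.2 × 1.8, A = 23.76 cm², y = 12.1 cm, Ī = 6.4152 cm⁴.
Bottom flange (beyond web): 13.2 × 1.8, A = 23.76 cm², y = 0.9 cm, Ī = 6.4152 cm⁴.
By symmetry the centroid is at mid-height, ȳ = 6.5 cm.
Transfer each piece to the horizontal centroidal axis using Ī + A·d² with d = y − 6.5:
  web: d = 0 cm → contributes +146.4667 cm⁴
  top flange (beyond web): d = 5.6 cm → contributes +751.5288 cm⁴
  bottom flange (beyond web): d = -5.6 cm → contributes +751.5288 cm⁴
Total I = 1649.524 cm⁴.

Ix ≈ 1649.5 cm⁴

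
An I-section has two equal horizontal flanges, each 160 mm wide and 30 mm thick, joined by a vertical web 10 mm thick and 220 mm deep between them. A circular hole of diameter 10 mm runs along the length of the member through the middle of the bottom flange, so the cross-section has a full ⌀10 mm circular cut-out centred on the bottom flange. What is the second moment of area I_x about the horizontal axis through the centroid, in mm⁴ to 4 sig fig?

I_x ≈ 1.584 × 10⁸ mm⁴

Split into non-overlapping primitives; take the origin at the lower-left of the bounding box.
Bottom flange: 160 × 30, A = 4 800 mm², y = 15 mm, Ī = 360 000 mm⁴.
Web: 10 × 220, A = 2 200 mm², y = 140 mm, Ī = 8 873 333 mm⁴.
Top flange: 160 × 30, A = 4 800 mm², y = 265 mm, Ī = 360 000 mm⁴.
Hole (subtracted): ⌀10, A = 78.5398 mm², y = 15 mm, Ī = 490.874 mm⁴.
Centroid: ȳ = ΣA·y / ΣA = 140.838 mm.
Transfer each piece to the horizontal axis through the centroid using Ī + A·d² with d = y − 140.838:
  bottom flange: d = -125.838 mm → contributes +76 368 444 mm⁴
  web: d = -0.837564 mm → contributes +8 874 877 mm⁴
  top flange: d = 124.162 mm → contributes +74 358 290 mm⁴
  hole: d = -125.838 mm → contributes −1 244 176 mm⁴
Total I = 158 357 435 mm⁴.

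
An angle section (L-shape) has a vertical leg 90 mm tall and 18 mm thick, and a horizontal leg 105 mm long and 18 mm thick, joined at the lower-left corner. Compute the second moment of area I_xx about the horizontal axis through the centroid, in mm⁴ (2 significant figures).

I_xx ≈ 2.2 × 10⁶ mm⁴

Decompose the section into non-overlapping parts with the origin at the bottom-left of its bounding rectangle.
Vertical leg: 18 × 90, A = 1 620 mm², y = 45 mm, Ī = 1 093 500 mm⁴.
Horizontal leg (remainder): 87 × 18, A = 1 566 mm², y = 9 mm, Ī = 42 282 mm⁴.
Centroid: ȳ = ΣA·y / ΣA = 27.31 mm.
Transfer each piece to the horizontal axis through the centroid using Ī + A·d² with d = y − 27.31:
  vertical leg: d = 17.69 mm → contributes +1 600 738 mm⁴
  horizontal leg (remainder): d = -18.31 mm → contributes +567 011 mm⁴
Total I = 2 167 749 mm⁴.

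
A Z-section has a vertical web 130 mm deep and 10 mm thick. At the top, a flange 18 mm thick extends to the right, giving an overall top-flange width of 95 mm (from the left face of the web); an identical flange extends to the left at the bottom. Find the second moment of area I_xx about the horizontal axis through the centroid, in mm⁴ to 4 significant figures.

I_xx ≈ 1.151 × 10⁷ mm⁴

Split into non-overlapping primitives; take the origin at the lower-left of the bounding box.
Web: 10 × 130, A = 1 300 mm², y = 65 mm, Ī = 1 830 833 mm⁴.
Top flange (beyond web): 85 × 18, A = 1 530 mm², y = 121 mm, Ī = 41 310 mm⁴.
Bottom flange (beyond web): 85 × 18, A = 1 530 mm², y = 9 mm, Ī = 41 310 mm⁴.
Centroid: ȳ = ΣA·y / ΣA = 65 mm.
Transfer each piece to the horizontal axis through the centroid using Ī + A·d² with d = y − 65:
  web: d = 0 mm → contributes +1 830 833 mm⁴
  top flange (beyond web): d = 56 mm → contributes +4 839 390 mm⁴
  bottom flange (beyond web): d = -56 mm → contributes +4 839 390 mm⁴
Total I = 11 509 613 mm⁴.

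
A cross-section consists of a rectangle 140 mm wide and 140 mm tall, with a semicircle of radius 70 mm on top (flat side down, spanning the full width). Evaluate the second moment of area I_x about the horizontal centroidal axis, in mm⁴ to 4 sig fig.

I_x ≈ 8.959 × 10⁷ mm⁴

Break the section into simple shapes (no overlaps), measuring from the bottom-left corner of the bounding box.
Rectangular body: 140 × 140, A = 19 600 mm², y = 70 mm, Ī = 32 013 333 mm⁴.
Semicircular cap: semicircle r = 70, A = 7696.9 mm², y = 169.709 mm, Ī = 2 635 265 mm⁴.
Centroid: ȳ = ΣA·y / ΣA = 98.1149 mm.
Transfer each piece to the horizontal centroidal axis using Ī + A·d² with d = y − 98.1149:
  rectangular body: d = -28.1149 mm → contributes +47 506 112 mm⁴
  semicircular cap: d = 71.594 mm → contributes +42 087 301 mm⁴
Total I = 89 593 413 mm⁴.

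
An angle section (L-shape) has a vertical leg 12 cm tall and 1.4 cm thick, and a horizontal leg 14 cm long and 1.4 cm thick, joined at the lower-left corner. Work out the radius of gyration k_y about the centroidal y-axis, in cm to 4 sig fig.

Break the section into simple shapes (no overlaps), measuring from the bottom-left corner of the bounding box.
Vertical leg: 1.4 × 12, A = 16.8 cm², x = 0.7 cm, Ī = 2.744 cm⁴.
Horizontal leg (remainder): 12.6 × 1.4, A = 17.64 cm², x = 7.7 cm, Ī = 233.377 cm⁴.
Centroid: x̄ = ΣA·x / ΣA = 4.28537 cm.
Transfer each piece to the centroidal y-axis using Ī + A·d² with d = x − 4.28537:
  vertical leg: d = -3.58537 cm → contributes +218.705 cm⁴
  horizontal leg (remainder): d = 3.41463 cm → contributes +439.055 cm⁴
Total I = 657.76 cm⁴.
Radius of gyration: k = √(I/A) = √(657.76 / 34.44) = 4.37021 cm.

k_y ≈ 4.370 cm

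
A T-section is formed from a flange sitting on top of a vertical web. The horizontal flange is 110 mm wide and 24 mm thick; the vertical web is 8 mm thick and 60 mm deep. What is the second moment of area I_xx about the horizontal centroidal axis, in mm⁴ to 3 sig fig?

Break the section into simple shapes (no overlaps), measuring from the bottom-left corner of the bounding box.
Flange: 110 × 24, A = 2 640 mm², y = 72 mm, Ī = 126 720 mm⁴.
Web: 8 × 60, A = 480 mm², y = 30 mm, Ī = 144 000 mm⁴.
Centroid: ȳ = ΣA·y / ΣA = 65.538 mm.
Transfer each piece to the horizontal centroidal axis using Ī + A·d² with d = y − 65.538:
  flange: d = 6.4615 mm → contributes +236 944 mm⁴
  web: d = -35.538 mm → contributes +750 231 mm⁴
Total I = 987 175 mm⁴.

I_xx ≈ 9.87 × 10⁵ mm⁴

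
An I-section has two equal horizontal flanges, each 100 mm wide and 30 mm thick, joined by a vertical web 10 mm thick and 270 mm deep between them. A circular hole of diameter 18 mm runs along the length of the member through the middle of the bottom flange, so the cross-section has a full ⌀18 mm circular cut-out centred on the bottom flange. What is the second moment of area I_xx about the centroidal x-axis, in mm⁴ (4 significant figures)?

Split into non-overlapping primitives; take the origin at the lower-left of the bounding box.
Bottom flange: 100 × 30, A = 3 000 mm², y = 15 mm, Ī = 225 000 mm⁴.
Web: 10 × 270, A = 2 700 mm², y = 165 mm, Ī = 16 402 500 mm⁴.
Top flange: 100 × 30, A = 3 000 mm², y = 315 mm, Ī = 225 000 mm⁴.
Hole (subtracted): ⌀18, A = 254.469 mm², y = 15 mm, Ī = 5 153 mm⁴.
Centroid: ȳ = ΣA·y / ΣA = 169.52 mm.
Transfer each piece to the centroidal x-axis using Ī + A·d² with d = y − 169.52:
  bottom flange: d = -154.52 mm → contributes +71 853 913 mm⁴
  web: d = -4.51959 mm → contributes +16 457 652 mm⁴
  top flange: d = 145.48 mm → contributes +63 718 648 mm⁴
  hole: d = -154.52 mm → contributes −6 080 932 mm⁴
Total I = 145 949 280 mm⁴.

I_xx ≈ 1.459 × 10⁸ mm⁴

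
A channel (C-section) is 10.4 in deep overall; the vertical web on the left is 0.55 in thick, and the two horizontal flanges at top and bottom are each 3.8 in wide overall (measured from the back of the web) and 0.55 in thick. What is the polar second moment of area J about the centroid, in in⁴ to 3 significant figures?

J ≈ 150 in⁴

Treat the section as a set of non-overlapping primitives; coordinates are from the bounding-box lower-left.
Web: 0.55 × 10.4, A = 5.72 in², y = 5.2 in, Ī = 51.556 in⁴.
Top flange (beyond web): 3.25 × 0.55, A = 1.7875 in², y = 10.125 in, Ī = 0.04506 in⁴.
Bottom flange (beyond web): 3.25 × 0.55, A = 1.7875 in², y = 0.275 in, Ī = 0.04506 in⁴.
By symmetry the centroid is at mid-height, ȳ = 5.2 in.
Transfer each piece to the centroidal x-axis using Ī + A·d² with d = y − 5.2:
  web: d = 0 in → contributes +51.556 in⁴
  top flange (beyond web): d = 4.925 in → contributes +43.402 in⁴
  bottom flange (beyond web): d = -4.925 in → contributes +43.402 in⁴
Total I = 138.36 in⁴.
For the y-axis: x̄ = 1.0058 in.
Repeating about the centroidal y-axis gives I_y = 11.233 in⁴.
Polar second moment: J = I_x + I_y = 149.59 in⁴.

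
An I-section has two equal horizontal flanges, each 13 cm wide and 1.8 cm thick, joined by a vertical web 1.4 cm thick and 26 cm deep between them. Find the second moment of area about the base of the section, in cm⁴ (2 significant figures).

I_base ≈ 2.9 × 10⁴ cm⁴

Split into non-overlapping primitives; take the origin at the lower-left of the bounding box.
Bottom flange: 13 × 1.8, A = 23.4 cm², y = 0.9 cm, Ī = 6.318 cm⁴.
Web: 1.4 × 26, A = 36.4 cm², y = 14.8 cm, Ī = 2 051 cm⁴.
Top flange: 13 × 1.8, A = 23.4 cm², y = 28.7 cm, Ī = 6.318 cm⁴.
Transfer each piece to the bottom edge using Ī + A·d² with d = y − 0:
  bottom flange: d = 0.9 cm → contributes +25.27 cm⁴
  web: d = 14.8 cm → contributes +10 024 cm⁴
  top flange: d = 28.7 cm → contributes +19 281 cm⁴
Total I = 29 330 cm⁴.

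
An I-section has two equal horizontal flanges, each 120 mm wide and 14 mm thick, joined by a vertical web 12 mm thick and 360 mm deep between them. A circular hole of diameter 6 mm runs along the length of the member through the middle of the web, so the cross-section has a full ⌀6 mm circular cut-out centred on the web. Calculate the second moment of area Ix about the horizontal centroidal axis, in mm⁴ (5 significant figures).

Treat the section as a set of non-overlapping primitives; coordinates are from the bounding-box lower-left.
Bottom flange: 120 × 14, A = 1 680 mm², y = 7 mm, Ī = 27 440 mm⁴.
Web: 12 × 360, A = 4 320 mm², y = 194 mm, Ī = 46 656 000 mm⁴.
Top flange: 120 × 14, A = 1 680 mm², y = 381 mm, Ī = 27 440 mm⁴.
Hole (subtracted): ⌀6, A = 28.27433 mm², y = 194 mm, Ī = 63.61725 mm⁴.
By symmetry the centroid is at mid-height, ȳ = 194 mm.
Transfer each piece to the horizontal centroidal axis using Ī + A·d² with d = y − 194:
  bottom flange: d = -187 mm → contributes +58 775 360 mm⁴
  web: d = 0 mm → contributes +46 656 000 mm⁴
  top flange: d = 187 mm → contributes +58 775 360 mm⁴
  hole: d = 0 mm → contributes −63.61725 mm⁴
Total I = 164 206 656 mm⁴.

Ix ≈ 1.6421 × 10⁸ mm⁴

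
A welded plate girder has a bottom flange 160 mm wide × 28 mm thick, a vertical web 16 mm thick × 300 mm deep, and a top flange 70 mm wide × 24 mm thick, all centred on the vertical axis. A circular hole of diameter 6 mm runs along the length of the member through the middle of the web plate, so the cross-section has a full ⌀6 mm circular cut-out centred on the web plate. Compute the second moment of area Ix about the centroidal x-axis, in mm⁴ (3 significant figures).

Ix ≈ 1.81 × 10⁸ mm⁴

Treat the section as a set of non-overlapping primitives; coordinates are from the bounding-box lower-left.
Bottom plate: 160 × 28, A = 4 480 mm², y = 14 mm, Ī = 292 693 mm⁴.
Web plate: 16 × 300, A = 4 800 mm², y = 178 mm, Ī = 36 000 000 mm⁴.
Top plate: 70 × 24, A = 1 680 mm², y = 340 mm, Ī = 80 640 mm⁴.
Hole (subtracted): ⌀6, A = 28.274 mm², y = 178 mm, Ī = 63.617 mm⁴.
Centroid: ȳ = ΣA·y / ΣA = 135.69 mm.
Transfer each piece to the centroidal x-axis using Ī + A·d² with d = y − 135.69:
  bottom plate: d = -121.69 mm → contributes +66 630 718 mm⁴
  web plate: d = 42.314 mm → contributes +44 594 091 mm⁴
  top plate: d = 204.31 mm → contributes +70 210 597 mm⁴
  hole: d = 42.314 mm → contributes −50 687 mm⁴
Total I = 181 384 719 mm⁴.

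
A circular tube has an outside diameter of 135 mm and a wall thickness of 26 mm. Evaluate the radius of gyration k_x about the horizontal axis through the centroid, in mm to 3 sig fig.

Break the section into simple shapes (no overlaps), measuring from the bottom-left corner of the bounding box.
Outer circle: ⌀135, A = 14 314 mm², y = 67.5 mm, Ī = 16 304 406 mm⁴.
Bore (subtracted): ⌀83, A = 5410.6 mm², y = 67.5 mm, Ī = 2 329 605 mm⁴.
By symmetry the centroid is at mid-height, ȳ = 67.5 mm.
All pieces are centred on the horizontal axis through the centroid, so I = ΣĪ (holes subtracted) = 13 974 801 mm⁴.
Radius of gyration: k = √(I/A) = √(13 974 801 / 8903.3) = 39.618 mm.

k_x ≈ 39.6 mm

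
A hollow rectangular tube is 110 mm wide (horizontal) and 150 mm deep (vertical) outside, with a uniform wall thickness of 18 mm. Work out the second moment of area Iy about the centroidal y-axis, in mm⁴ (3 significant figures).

Iy ≈ 1.28 × 10⁷ mm⁴

Break the section into simple shapes (no overlaps), measuring from the bottom-left corner of the bounding box.
Outer rectangle: 110 × 150, A = 16 500 mm², x = 55 mm, Ī = 16 637 500 mm⁴.
Inner void (subtracted): 74 × 114, A = 8 436 mm², x = 55 mm, Ī = 3 849 628 mm⁴.
By symmetry the centroid is at mid-width, x̄ = 55 mm.
All pieces are centred on the centroidal y-axis, so I = ΣĪ (holes subtracted) = 12 787 872 mm⁴.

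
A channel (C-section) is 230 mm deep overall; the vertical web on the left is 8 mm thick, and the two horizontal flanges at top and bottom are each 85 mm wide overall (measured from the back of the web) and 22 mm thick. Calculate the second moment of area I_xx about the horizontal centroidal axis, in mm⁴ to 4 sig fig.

Break the section into simple shapes (no overlaps), measuring from the bottom-left corner of the bounding box.
Web: 8 × 230, A = 1 840 mm², y = 115 mm, Ī = 8 111 333 mm⁴.
Top flange (beyond web): 77 × 22, A = 1 694 mm², y = 219 mm, Ī = 68324.7 mm⁴.
Bottom flange (beyond web): 77 × 22, A = 1 694 mm², y = 11 mm, Ī = 68324.7 mm⁴.
By symmetry the centroid is at mid-height, ȳ = 115 mm.
Transfer each piece to the horizontal centroidal axis using Ī + A·d² with d = y − 115:
  web: d = 0 mm → contributes +8 111 333 mm⁴
  top flange (beyond web): d = 104 mm → contributes +18 390 629 mm⁴
  bottom flange (beyond web): d = -104 mm → contributes +18 390 629 mm⁴
Total I = 44 892 591 mm⁴.

I_xx ≈ 4.489 × 10⁷ mm⁴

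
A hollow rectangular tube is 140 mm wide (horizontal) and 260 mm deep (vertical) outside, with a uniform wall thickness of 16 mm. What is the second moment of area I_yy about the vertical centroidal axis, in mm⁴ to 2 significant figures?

Split into non-overlapping primitives; take the origin at the lower-left of the bounding box.
Outer rectangle: 140 × 260, A = 36 400 mm², x = 70 mm, Ī = 59 453 333 mm⁴.
Inner void (subtracted): 108 × 228, A = 24 624 mm², x = 70 mm, Ī = 23 934 528 mm⁴.
By symmetry the centroid is at mid-width, x̄ = 70 mm.
All pieces are centred on the vertical centroidal axis, so I = ΣĪ (holes subtracted) = 35 518 805 mm⁴.

I_yy ≈ 3.6 × 10⁷ mm⁴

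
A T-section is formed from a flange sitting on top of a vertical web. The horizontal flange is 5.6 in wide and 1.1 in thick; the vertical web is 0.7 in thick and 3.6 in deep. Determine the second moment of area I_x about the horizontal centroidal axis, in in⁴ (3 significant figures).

I_x ≈ 13.2 in⁴

Split into non-overlapping primitives; take the origin at the lower-left of the bounding box.
Flange: 5.6 × 1.1, A = 6.16 in², y = 4.15 in, Ī = 0.62113 in⁴.
Web: 0.7 × 3.6, A = 2.52 in², y = 1.8 in, Ī = 2.7216 in⁴.
Centroid: ȳ = ΣA·y / ΣA = 3.4677 in.
Transfer each piece to the horizontal centroidal axis using Ī + A·d² with d = y − 3.4677:
  flange: d = 0.68226 in → contributes +3.4885 in⁴
  web: d = -1.6677 in → contributes +9.7306 in⁴
Total I = 13.219 in⁴.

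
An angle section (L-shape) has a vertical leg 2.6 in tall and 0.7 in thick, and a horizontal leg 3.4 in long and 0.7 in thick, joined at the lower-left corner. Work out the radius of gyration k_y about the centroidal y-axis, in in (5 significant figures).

Split into non-overlapping primitives; take the origin at the lower-left of the bounding box.
Vertical leg: 0.7 × 2.6, A = 1.82 in², x = 0.35 in, Ī = 0.07431667 in⁴.
Horizontal leg (remainder): 2.7 × 0.7, A = 1.89 in², x = 2.05 in, Ī = 1.148175 in⁴.
Centroid: x̄ = ΣA·x / ΣA = 1.216038 in.
Transfer each piece to the centroidal y-axis using Ī + A·d² with d = x − 1.216038:
  vertical leg: d = -0.8660377 in → contributes +1.439356 in⁴
  horizontal leg (remainder): d = 0.8339623 in → contributes +2.462657 in⁴
Total I = 3.902012 in⁴.
Radius of gyration: k = √(I/A) = √(3.902012 / 3.71) = 1.025551 in.

k_y ≈ 1.0256 in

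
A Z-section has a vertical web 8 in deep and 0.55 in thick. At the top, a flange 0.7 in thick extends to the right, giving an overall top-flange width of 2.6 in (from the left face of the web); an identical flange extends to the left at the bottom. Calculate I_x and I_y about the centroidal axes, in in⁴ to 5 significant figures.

Split into non-overlapping primitives; take the origin at the lower-left of the bounding box.
Web: 0.55 × 8, A = 4.4 in², y = 4 in, Ī = 23.46667 in⁴.
Top flange (beyond web): 2.05 × 0.7, A = 1.435 in², y = 7.65 in, Ī = 0.05859583 in⁴.
Bottom flange (beyond web): 2.05 × 0.7, A = 1.435 in², y = 0.35 in, Ī = 0.05859583 in⁴.
Centroid: ȳ = ΣA·y / ΣA = 4 in.
Transfer each piece to the centroidal x-axis using Ī + A·d² with d = y − 4:
  web: d = 0 in → contributes +23.46667 in⁴
  top flange (beyond web): d = 3.65 in → contributes +19.17638 in⁴
  bottom flange (beyond web): d = -3.65 in → contributes +19.17638 in⁴
Total I = 61.81943 in⁴.
For the y-axis: x̄ = 2.325 in.
Repeating about the centroidal y-axis gives I_y = 5.966315 in⁴.

I_x ≈ 61.819 in⁴, I_y ≈ 5.9663 in⁴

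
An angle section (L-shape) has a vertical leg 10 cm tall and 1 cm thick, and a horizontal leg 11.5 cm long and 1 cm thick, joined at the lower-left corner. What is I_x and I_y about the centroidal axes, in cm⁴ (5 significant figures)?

Treat the section as a set of non-overlapping primitives; coordinates are from the bounding-box lower-left.
Vertical leg: 1 × 10, A = 10 cm², y = 5 cm, Ī = 83.33333 cm⁴.
Horizontal leg (remainder): 10.5 × 1, A = 10.5 cm², y = 0.5 cm, Ī = 0.875 cm⁴.
Centroid: ȳ = ΣA·y / ΣA = 2.695122 cm.
Transfer each piece to the centroidal x-axis using Ī + A·d² with d = y − 2.695122:
  vertical leg: d = 2.304878 cm → contributes +136.458 cm⁴
  horizontal leg (remainder): d = -2.195122 cm → contributes +51.46988 cm⁴
Total I = 187.9278 cm⁴.
For the y-axis: x̄ = 3.445122 cm.
Repeating about the centroidal y-axis gives I_y = 266.6466 cm⁴.

I_x ≈ 187.93 cm⁴, I_y ≈ 266.65 cm⁴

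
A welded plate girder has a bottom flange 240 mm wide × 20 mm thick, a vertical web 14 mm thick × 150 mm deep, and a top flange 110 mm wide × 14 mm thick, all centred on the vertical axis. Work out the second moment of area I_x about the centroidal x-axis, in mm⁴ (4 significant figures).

Decompose the section into non-overlapping parts with the origin at the bottom-left of its bounding rectangle.
Bottom plate: 240 × 20, A = 4 800 mm², y = 10 mm, Ī = 160 000 mm⁴.
Web plate: 14 × 150, A = 2 100 mm², y = 95 mm, Ī = 3 937 500 mm⁴.
Top plate: 110 × 14, A = 1 540 mm², y = 177 mm, Ī = 25153.3 mm⁴.
Centroid: ȳ = ΣA·y / ΣA = 61.6209 mm.
Transfer each piece to the centroidal x-axis using Ī + A·d² with d = y − 61.6209:
  bottom plate: d = -51.6209 mm → contributes +12 950 620 mm⁴
  web plate: d = 33.3791 mm → contributes +6 277 252 mm⁴
  top plate: d = 115.379 mm → contributes +20 526 169 mm⁴
Total I = 39 754 040 mm⁴.

I_x ≈ 3.975 × 10⁷ mm⁴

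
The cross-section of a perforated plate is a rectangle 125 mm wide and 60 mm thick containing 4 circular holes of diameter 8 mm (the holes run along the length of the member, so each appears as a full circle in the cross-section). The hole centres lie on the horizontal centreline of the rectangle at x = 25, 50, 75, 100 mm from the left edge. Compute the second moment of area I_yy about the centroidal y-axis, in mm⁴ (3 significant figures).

I_yy ≈ 9.61 × 10⁶ mm⁴

Split into non-overlapping primitives; take the origin at the lower-left of the bounding box.
Plate: 125 × 60, A = 7 500 mm², x = 62.5 mm, Ī = 9 765 625 mm⁴.
Hole 1 (subtracted): ⌀8, A = 50.265 mm², x = 25 mm, Ī = 201.06 mm⁴.
Hole 2 (subtracted): ⌀8, A = 50.265 mm², x = 50 mm, Ī = 201.06 mm⁴.
Hole 3 (subtracted): ⌀8, A = 50.265 mm², x = 75 mm, Ī = 201.06 mm⁴.
Hole 4 (subtracted): ⌀8, A = 50.265 mm², x = 100 mm, Ī = 201.06 mm⁴.
By symmetry the centroid is at mid-width, x̄ = 62.5 mm.
Transfer each piece to the centroidal y-axis using Ī + A·d² with d = x − 62.5:
  plate: d = 0 mm → contributes +9 765 625 mm⁴
  hole 1: d = -37.5 mm → contributes −70 887 mm⁴
  hole 2: d = -12.5 mm → contributes −8 055 mm⁴
  hole 3: d = 12.5 mm → contributes −8 055 mm⁴
  hole 4: d = 37.5 mm → contributes −70 887 mm⁴
Total I = 9 607 741 mm⁴.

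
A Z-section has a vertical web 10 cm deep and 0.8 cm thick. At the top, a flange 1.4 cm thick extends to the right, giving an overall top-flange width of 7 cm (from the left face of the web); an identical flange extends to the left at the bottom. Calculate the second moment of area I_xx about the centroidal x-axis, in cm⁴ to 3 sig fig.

I_xx ≈ 390 cm⁴

Split into non-overlapping primitives; take the origin at the lower-left of the bounding box.
Web: 0.8 × 10, A = 8 cm², y = 5 cm, Ī = 66.667 cm⁴.
Top flange (beyond web): 6.2 × 1.4, A = 8.68 cm², y = 9.3 cm, Ī = 1.4177 cm⁴.
Bottom flange (beyond web): 6.2 × 1.4, A = 8.68 cm², y = 0.7 cm, Ī = 1.4177 cm⁴.
Centroid: ȳ = ΣA·y / ΣA = 5 cm.
Transfer each piece to the centroidal x-axis using Ī + A·d² with d = y − 5:
  web: d = 0 cm → contributes +66.667 cm⁴
  top flange (beyond web): d = 4.3 cm → contributes +161.91 cm⁴
  bottom flange (beyond web): d = -4.3 cm → contributes +161.91 cm⁴
Total I = 390.49 cm⁴.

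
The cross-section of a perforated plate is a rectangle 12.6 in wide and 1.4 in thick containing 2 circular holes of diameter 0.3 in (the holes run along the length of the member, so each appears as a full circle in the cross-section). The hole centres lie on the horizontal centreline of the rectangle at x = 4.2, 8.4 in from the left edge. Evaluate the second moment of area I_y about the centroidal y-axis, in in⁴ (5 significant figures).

I_y ≈ 232.75 in⁴

Break the section into simple shapes (no overlaps), measuring from the bottom-left corner of the bounding box.
Plate: 12.6 × 1.4, A = 17.64 in², x = 6.3 in, Ī = 233.3772 in⁴.
Hole 1 (subtracted): ⌀0.3, A = 0.07068583 in², x = 4.2 in, Ī = 0.0003976078 in⁴.
Hole 2 (subtracted): ⌀0.3, A = 0.07068583 in², x = 8.4 in, Ī = 0.0003976078 in⁴.
By symmetry the centroid is at mid-width, x̄ = 6.3 in.
Transfer each piece to the centroidal y-axis using Ī + A·d² with d = x − 6.3:
  plate: d = 0 in → contributes +233.3772 in⁴
  hole 1: d = -2.1 in → contributes −0.3121221 in⁴
  hole 2: d = 2.1 in → contributes −0.3121221 in⁴
Total I = 232.753 in⁴.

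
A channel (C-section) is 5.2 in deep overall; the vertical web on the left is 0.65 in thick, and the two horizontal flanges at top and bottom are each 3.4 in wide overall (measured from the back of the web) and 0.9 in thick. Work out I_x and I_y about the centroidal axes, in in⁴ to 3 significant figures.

Break the section into simple shapes (no overlaps), measuring from the bottom-left corner of the bounding box.
Web: 0.65 × 5.2, A = 3.38 in², y = 2.6 in, Ī = 7.6163 in⁴.
Top flange (beyond web): 2.75 × 0.9, A = 2.475 in², y = 4.75 in, Ī = 0.16706 in⁴.
Bottom flange (beyond web): 2.75 × 0.9, A = 2.475 in², y = 0.45 in, Ī = 0.16706 in⁴.
By symmetry the centroid is at mid-height, ȳ = 2.6 in.
Transfer each piece to the centroidal x-axis using Ī + A·d² with d = y − 2.6:
  web: d = 0 in → contributes +7.6163 in⁴
  top flange (beyond web): d = 2.15 in → contributes +11.608 in⁴
  bottom flange (beyond web): d = -2.15 in → contributes +11.608 in⁴
Total I = 30.832 in⁴.
For the y-axis: x̄ = 1.3352 in.
Repeating about the centroidal y-axis gives I_y = 9.0432 in⁴.

I_x ≈ 30.8 in⁴, I_y ≈ 9.04 in⁴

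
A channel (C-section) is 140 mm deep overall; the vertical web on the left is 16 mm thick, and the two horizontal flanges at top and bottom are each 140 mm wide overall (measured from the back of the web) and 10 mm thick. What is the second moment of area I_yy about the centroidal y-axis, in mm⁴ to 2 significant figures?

I_yy ≈ 9.0 × 10⁶ mm⁴

Break the section into simple shapes (no overlaps), measuring from the bottom-left corner of the bounding box.
Web: 16 × 140, A = 2 240 mm², x = 8 mm, Ī = 47 787 mm⁴.
Top flange (beyond web): 124 × 10, A = 1 240 mm², x = 78 mm, Ī = 1 588 853 mm⁴.
Bottom flange (beyond web): 124 × 10, A = 1 240 mm², x = 78 mm, Ī = 1 588 853 mm⁴.
Centroid: x̄ = ΣA·x / ΣA = 44.78 mm.
Transfer each piece to the centroidal y-axis using Ī + A·d² with d = x − 44.78:
  web: d = -36.78 mm → contributes +3 077 932 mm⁴
  top flange (beyond web): d = 33.22 mm → contributes +2 957 306 mm⁴
  bottom flange (beyond web): d = 33.22 mm → contributes +2 957 306 mm⁴
Total I = 8 992 544 mm⁴.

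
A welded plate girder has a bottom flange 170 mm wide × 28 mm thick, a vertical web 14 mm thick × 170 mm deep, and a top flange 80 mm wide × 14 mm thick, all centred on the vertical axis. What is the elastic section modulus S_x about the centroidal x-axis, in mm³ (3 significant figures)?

S_x ≈ 3.19 × 10⁵ mm³

Decompose the section into non-overlapping parts with the origin at the bottom-left of its bounding rectangle.
Bottom plate: 170 × 28, A = 4 760 mm², y = 14 mm, Ī = 310 987 mm⁴.
Web plate: 14 × 170, A = 2 380 mm², y = 113 mm, Ī = 5 731 833 mm⁴.
Top plate: 80 × 14, A = 1 120 mm², y = 205 mm, Ī = 18 293 mm⁴.
Centroid: ȳ = ΣA·y / ΣA = 68.424 mm.
Transfer each piece to the centroidal x-axis using Ī + A·d² with d = y − 68.424:
  bottom plate: d = -54.424 mm → contributes +14 409 832 mm⁴
  web plate: d = 44.576 mm → contributes +10 460 998 mm⁴
  top plate: d = 136.58 mm → contributes +20 909 741 mm⁴
Total I = 45 780 570 mm⁴.
Extreme fibre distance c = 143.58 mm; S = I/c = 318 859 mm³.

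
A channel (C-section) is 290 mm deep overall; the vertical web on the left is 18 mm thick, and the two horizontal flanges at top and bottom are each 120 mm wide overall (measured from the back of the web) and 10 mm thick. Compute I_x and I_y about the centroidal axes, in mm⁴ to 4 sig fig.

Split into non-overlapping primitives; take the origin at the lower-left of the bounding box.
Web: 18 × 290, A = 5 220 mm², y = 145 mm, Ī = 36 583 500 mm⁴.
Top flange (beyond web): 102 × 10, A = 1 020 mm², y = 285 mm, Ī = 8 500 mm⁴.
Bottom flange (beyond web): 102 × 10, A = 1 020 mm², y = 5 mm, Ī = 8 500 mm⁴.
By symmetry the centroid is at mid-height, ȳ = 145 mm.
Transfer each piece to the centroidal x-axis using Ī + A·d² with d = y − 145:
  web: d = 0 mm → contributes +36 583 500 mm⁴
  top flange (beyond web): d = 140 mm → contributes +20 000 500 mm⁴
  bottom flange (beyond web): d = -140 mm → contributes +20 000 500 mm⁴
Total I = 76 584 500 mm⁴.
For the y-axis: x̄ = 25.8595 mm.
Repeating about the centroidal y-axis gives I_y = 7 190 017 mm⁴.

I_x ≈ 7.658 × 10⁷ mm⁴, I_y ≈ 7.190 × 10⁶ mm⁴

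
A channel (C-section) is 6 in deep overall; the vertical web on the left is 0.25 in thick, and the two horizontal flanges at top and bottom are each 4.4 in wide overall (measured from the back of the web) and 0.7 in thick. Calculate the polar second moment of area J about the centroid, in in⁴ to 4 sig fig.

Break the section into simple shapes (no overlaps), measuring from the bottom-left corner of the bounding box.
Web: 0.25 × 6, A = 1.5 in², y = 3 in, Ī = 4.5 in⁴.
Top flange (beyond web): 4.15 × 0.7, A = 2.905 in², y = 5.65 in, Ī = 0.118621 in⁴.
Bottom flange (beyond web): 4.15 × 0.7, A = 2.905 in², y = 0.35 in, Ī = 0.118621 in⁴.
By symmetry the centroid is at mid-height, ȳ = 3 in.
Transfer each piece to the centroidal x-axis using Ī + A·d² with d = y − 3:
  web: d = 0 in → contributes +4.5 in⁴
  top flange (beyond web): d = 2.65 in → contributes +20.519 in⁴
  bottom flange (beyond web): d = -2.65 in → contributes +20.519 in⁴
Total I = 45.538 in⁴.
For the y-axis: x̄ = 1.87356 in.
Repeating about the centroidal y-axis gives I_y = 14.1166 in⁴.
Polar second moment: J = I_x + I_y = 59.6546 in⁴.

J ≈ 59.65 in⁴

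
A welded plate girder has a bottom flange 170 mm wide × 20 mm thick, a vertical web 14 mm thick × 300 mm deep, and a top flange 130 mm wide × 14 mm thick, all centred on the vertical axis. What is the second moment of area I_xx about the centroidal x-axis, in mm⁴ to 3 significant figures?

Treat the section as a set of non-overlapping primitives; coordinates are from the bounding-box lower-left.
Bottom plate: 170 × 20, A = 3 400 mm², y = 10 mm, Ī = 113 333 mm⁴.
Web plate: 14 × 300, A = 4 200 mm², y = 170 mm, Ī = 31 500 000 mm⁴.
Top plate: 130 × 14, A = 1 820 mm², y = 327 mm, Ī = 29 727 mm⁴.
Centroid: ȳ = ΣA·y / ΣA = 142.58 mm.
Transfer each piece to the centroidal x-axis using Ī + A·d² with d = y − 142.58:
  bottom plate: d = -132.58 mm → contributes +59 880 169 mm⁴
  web plate: d = 27.416 mm → contributes +34 656 907 mm⁴
  top plate: d = 184.42 mm → contributes +61 926 673 mm⁴
Total I = 156 463 749 mm⁴.

I_xx ≈ 1.56 × 10⁸ mm⁴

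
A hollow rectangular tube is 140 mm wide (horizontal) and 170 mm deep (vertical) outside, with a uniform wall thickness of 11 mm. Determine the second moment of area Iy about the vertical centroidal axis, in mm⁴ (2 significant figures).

Split into non-overlapping primitives; take the origin at the lower-left of the bounding box.
Outer rectangle: 140 × 170, A = 23 800 mm², x = 70 mm, Ī = 38 873 333 mm⁴.
Inner void (subtracted): 118 × 148, A = 17 464 mm², x = 70 mm, Ī = 20 264 061 mm⁴.
By symmetry the centroid is at mid-width, x̄ = 70 mm.
All pieces are centred on the vertical centroidal axis, so I = ΣĪ (holes subtracted) = 18 609 272 mm⁴.

Iy ≈ 1.9 × 10⁷ mm⁴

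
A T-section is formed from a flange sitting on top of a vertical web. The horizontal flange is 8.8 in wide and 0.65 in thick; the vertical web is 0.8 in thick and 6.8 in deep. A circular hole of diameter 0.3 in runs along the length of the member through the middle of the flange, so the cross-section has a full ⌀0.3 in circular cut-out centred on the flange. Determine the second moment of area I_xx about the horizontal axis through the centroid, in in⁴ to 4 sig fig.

Split into non-overlapping primitives; take the origin at the lower-left of the bounding box.
Flange: 8.8 × 0.65, A = 5.72 in², y = 7.125 in, Ī = 0.201392 in⁴.
Web: 0.8 × 6.8, A = 5.44 in², y = 3.4 in, Ī = 20.9621 in⁴.
Hole (subtracted): ⌀0.3, A = 0.0706858 in², y = 7.125 in, Ī = 0.000397608 in⁴.
Centroid: ȳ = ΣA·y / ΣA = 5.29766 in.
Transfer each piece to the horizontal axis through the centroid using Ī + A·d² with d = y − 5.29766:
  flange: d = 1.82734 in → contributes +19.3016 in⁴
  web: d = -1.89766 in → contributes +40.5521 in⁴
  hole: d = 1.82734 in → contributes −0.236431 in⁴
Total I = 59.6172 in⁴.

I_xx ≈ 59.62 in⁴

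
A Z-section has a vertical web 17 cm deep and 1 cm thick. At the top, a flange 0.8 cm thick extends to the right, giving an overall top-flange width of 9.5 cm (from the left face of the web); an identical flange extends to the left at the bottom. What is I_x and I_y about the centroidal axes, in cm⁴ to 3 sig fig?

I_x ≈ 1300 cm⁴, I_y ≈ 390 cm⁴

Break the section into simple shapes (no overlaps), measuring from the bottom-left corner of the bounding box.
Web: 1 × 17, A = 17 cm², y = 8.5 cm, Ī = 409.42 cm⁴.
Top flange (beyond web): 8.5 × 0.8, A = 6.8 cm², y = 16.6 cm, Ī = 0.36267 cm⁴.
Bottom flange (beyond web): 8.5 × 0.8, A = 6.8 cm², y = 0.4 cm, Ī = 0.36267 cm⁴.
Centroid: ȳ = ΣA·y / ΣA = 8.5 cm.
Transfer each piece to the centroidal x-axis using Ī + A·d² with d = y − 8.5:
  web: d = 0 cm → contributes +409.42 cm⁴
  top flange (beyond web): d = 8.1 cm → contributes +446.51 cm⁴
  bottom flange (beyond web): d = -8.1 cm → contributes +446.51 cm⁴
Total I = 1302.4 cm⁴.
For the y-axis: x̄ = 9 cm.
Repeating about the centroidal y-axis gives I_y = 390.15 cm⁴.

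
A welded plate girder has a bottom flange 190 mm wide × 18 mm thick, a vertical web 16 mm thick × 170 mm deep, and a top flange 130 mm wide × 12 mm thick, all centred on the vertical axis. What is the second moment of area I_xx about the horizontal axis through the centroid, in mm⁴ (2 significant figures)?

Break the section into simple shapes (no overlaps), measuring from the bottom-left corner of the bounding box.
Bottom plate: 190 × 18, A = 3 420 mm², y = 9 mm, Ī = 92 340 mm⁴.
Web plate: 16 × 170, A = 2 720 mm², y = 103 mm, Ī = 6 550 667 mm⁴.
Top plate: 130 × 12, A = 1 560 mm², y = 194 mm, Ī = 18 720 mm⁴.
Centroid: ȳ = ΣA·y / ΣA = 79.69 mm.
Transfer each piece to the horizontal axis through the centroid using Ī + A·d² with d = y − 79.69:
  bottom plate: d = -70.69 mm → contributes +17 180 268 mm⁴
  web plate: d = 23.31 mm → contributes +8 029 139 mm⁴
  top plate: d = 114.3 mm → contributes +20 404 419 mm⁴
Total I = 45 613 826 mm⁴.

I_xx ≈ 4.6 × 10⁷ mm⁴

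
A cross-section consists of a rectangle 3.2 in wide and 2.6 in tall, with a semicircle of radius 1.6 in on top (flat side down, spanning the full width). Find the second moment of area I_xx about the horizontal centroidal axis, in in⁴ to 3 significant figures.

I_xx ≈ 16.0 in⁴

Treat the section as a set of non-overlapping primitives; coordinates are from the bounding-box lower-left.
Rectangular body: 3.2 × 2.6, A = 8.32 in², y = 1.3 in, Ī = 4.6869 in⁴.
Semicircular cap: semicircle r = 1.6, A = 4.0212 in², y = 3.2791 in, Ī = 0.7193 in⁴.
Centroid: ȳ = ΣA·y / ΣA = 1.9449 in.
Transfer each piece to the horizontal centroidal axis using Ī + A·d² with d = y − 1.9449:
  rectangular body: d = -0.64485 in → contributes +8.1467 in⁴
  semicircular cap: d = 1.3342 in → contributes +7.8776 in⁴
Total I = 16.024 in⁴.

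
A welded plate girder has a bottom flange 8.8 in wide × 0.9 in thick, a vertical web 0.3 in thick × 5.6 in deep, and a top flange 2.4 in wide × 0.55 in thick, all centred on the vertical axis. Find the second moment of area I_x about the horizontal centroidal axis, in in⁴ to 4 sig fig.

I_x ≈ 58.05 in⁴

Treat the section as a set of non-overlapping primitives; coordinates are from the bounding-box lower-left.
Bottom plate: 8.8 × 0.9, A = 7.92 in², y = 0.45 in, Ī = 0.5346 in⁴.
Web plate: 0.3 × 5.6, A = 1.68 in², y = 3.7 in, Ī = 4.3904 in⁴.
Top plate: 2.4 × 0.55, A = 1.32 in², y = 6.775 in, Ī = 0.033275 in⁴.
Centroid: ȳ = ΣA·y / ΣA = 1.71456 in.
Transfer each piece to the horizontal centroidal axis using Ī + A·d² with d = y − 1.71456:
  bottom plate: d = -1.26456 in → contributes +13.1996 in⁴
  web plate: d = 1.98544 in → contributes +11.0129 in⁴
  top plate: d = 5.06044 in → contributes +33.8359 in⁴
Total I = 58.0484 in⁴.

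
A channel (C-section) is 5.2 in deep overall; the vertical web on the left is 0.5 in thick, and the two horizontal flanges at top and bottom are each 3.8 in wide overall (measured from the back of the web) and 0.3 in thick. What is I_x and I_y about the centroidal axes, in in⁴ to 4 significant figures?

I_x ≈ 17.76 in⁴, I_y ≈ 5.909 in⁴

Treat the section as a set of non-overlapping primitives; coordinates are from the bounding-box lower-left.
Web: 0.5 × 5.2, A = 2.6 in², y = 2.6 in, Ī = 5.85867 in⁴.
Top flange (beyond web): 3.3 × 0.3, A = 0.99 in², y = 5.05 in, Ī = 0.007425 in⁴.
Bottom flange (beyond web): 3.3 × 0.3, A = 0.99 in², y = 0.15 in, Ī = 0.007425 in⁴.
By symmetry the centroid is at mid-height, ȳ = 2.6 in.
Transfer each piece to the centroidal x-axis using Ī + A·d² with d = y − 2.6:
  web: d = 0 in → contributes +5.85867 in⁴
  top flange (beyond web): d = 2.45 in → contributes +5.9499 in⁴
  bottom flange (beyond web): d = -2.45 in → contributes +5.9499 in⁴
Total I = 17.7585 in⁴.
For the y-axis: x̄ = 1.0714 in.
Repeating about the centroidal y-axis gives I_y = 5.90872 in⁴.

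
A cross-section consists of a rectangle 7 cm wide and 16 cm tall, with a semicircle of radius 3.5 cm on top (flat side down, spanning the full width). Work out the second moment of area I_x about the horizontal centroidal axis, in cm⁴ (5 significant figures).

I_x ≈ 3883.3 cm⁴

Decompose the section into non-overlapping parts with the origin at the bottom-left of its bounding rectangle.
Rectangular body: 7 × 16, A = 112 cm², y = 8 cm, Ī = 2389.333 cm⁴.
Semicircular cap: semicircle r = 3.5, A = 19.24226 cm², y = 17.48545 cm, Ī = 16.4704 cm⁴.
Centroid: ȳ = ΣA·y / ΣA = 9.390721 cm.
Transfer each piece to the horizontal centroidal axis using Ī + A·d² with d = y − 9.390721:
  rectangular body: d = -1.390721 cm → contributes +2605.953 cm⁴
  semicircular cap: d = 8.094725 cm → contributes +1277.311 cm⁴
Total I = 3883.264 cm⁴.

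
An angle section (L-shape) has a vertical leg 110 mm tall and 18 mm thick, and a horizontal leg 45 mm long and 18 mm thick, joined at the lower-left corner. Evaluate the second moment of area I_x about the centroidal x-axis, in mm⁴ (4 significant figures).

Split into non-overlapping primitives; take the origin at the lower-left of the bounding box.
Vertical leg: 18 × 110, A = 1 980 mm², y = 55 mm, Ī = 1 996 500 mm⁴.
Horizontal leg (remainder): 27 × 18, A = 486 mm², y = 9 mm, Ī = 13 122 mm⁴.
Centroid: ȳ = ΣA·y / ΣA = 45.9343 mm.
Transfer each piece to the centroidal x-axis using Ī + A·d² with d = y − 45.9343:
  vertical leg: d = 9.06569 mm → contributes +2 159 230 mm⁴
  horizontal leg (remainder): d = -36.9343 mm → contributes +676 095 mm⁴
Total I = 2 835 325 mm⁴.

I_x ≈ 2.835 × 10⁶ mm⁴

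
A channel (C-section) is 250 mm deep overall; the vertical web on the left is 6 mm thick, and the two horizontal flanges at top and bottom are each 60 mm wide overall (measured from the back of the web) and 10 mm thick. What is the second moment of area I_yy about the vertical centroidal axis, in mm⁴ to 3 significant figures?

Break the section into simple shapes (no overlaps), measuring from the bottom-left corner of the bounding box.
Web: 6 × 250, A = 1 500 mm², x = 3 mm, Ī = 4 500 mm⁴.
Top flange (beyond web): 54 × 10, A = 540 mm², x = 33 mm, Ī = 131 220 mm⁴.
Bottom flange (beyond web): 54 × 10, A = 540 mm², x = 33 mm, Ī = 131 220 mm⁴.
Centroid: x̄ = ΣA·x / ΣA = 15.558 mm.
Transfer each piece to the vertical centroidal axis using Ī + A·d² with d = x − 15.558:
  web: d = -12.558 mm → contributes +241 060 mm⁴
  top flange (beyond web): d = 17.442 mm → contributes +295 498 mm⁴
  bottom flange (beyond web): d = 17.442 mm → contributes +295 498 mm⁴
Total I = 832 056 mm⁴.

I_yy ≈ 8.32 × 10⁵ mm⁴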